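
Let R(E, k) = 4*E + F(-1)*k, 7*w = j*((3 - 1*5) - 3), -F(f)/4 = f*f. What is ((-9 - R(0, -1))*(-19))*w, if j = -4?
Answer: 4940/7 ≈ 705.71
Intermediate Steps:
F(f) = -4*f² (F(f) = -4*f*f = -4*f²)
w = 20/7 (w = (-4*((3 - 1*5) - 3))/7 = (-4*((3 - 5) - 3))/7 = (-4*(-2 - 3))/7 = (-4*(-5))/7 = (⅐)*20 = 20/7 ≈ 2.8571)
R(E, k) = -4*k + 4*E (R(E, k) = 4*E + (-4*(-1)²)*k = 4*E + (-4*1)*k = 4*E - 4*k = -4*k + 4*E)
((-9 - R(0, -1))*(-19))*w = ((-9 - (-4*(-1) + 4*0))*(-19))*(20/7) = ((-9 - (4 + 0))*(-19))*(20/7) = ((-9 - 1*4)*(-19))*(20/7) = ((-9 - 4)*(-19))*(20/7) = -13*(-19)*(20/7) = 247*(20/7) = 4940/7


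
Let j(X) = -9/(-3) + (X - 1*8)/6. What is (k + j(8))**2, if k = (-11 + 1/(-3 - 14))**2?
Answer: 1311236521/83521 ≈ 15699.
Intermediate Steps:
j(X) = 5/3 + X/6 (j(X) = -9*(-1/3) + (X - 8)*(1/6) = 3 + (-8 + X)*(1/6) = 3 + (-4/3 + X/6) = 5/3 + X/6)
k = 35344/289 (k = (-11 + 1/(-17))**2 = (-11 - 1/17)**2 = (-188/17)**2 = 35344/289 ≈ 122.30)
(k + j(8))**2 = (35344/289 + (5/3 + (1/6)*8))**2 = (35344/289 + (5/3 + 4/3))**2 = (35344/289 + 3)**2 = (36211/289)**2 = 1311236521/83521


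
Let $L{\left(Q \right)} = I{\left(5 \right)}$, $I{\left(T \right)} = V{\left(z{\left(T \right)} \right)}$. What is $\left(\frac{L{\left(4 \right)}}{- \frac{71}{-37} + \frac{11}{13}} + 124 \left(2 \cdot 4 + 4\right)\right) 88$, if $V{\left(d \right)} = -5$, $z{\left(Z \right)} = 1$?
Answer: $\frac{17394388}{133} \approx 1.3078 \cdot 10^{5}$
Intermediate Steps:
$I{\left(T \right)} = -5$
$L{\left(Q \right)} = -5$
$\left(\frac{L{\left(4 \right)}}{- \frac{71}{-37} + \frac{11}{13}} + 124 \left(2 \cdot 4 + 4\right)\right) 88 = \left(- \frac{5}{- \frac{71}{-37} + \frac{11}{13}} + 124 \left(2 \cdot 4 + 4\right)\right) 88 = \left(- \frac{5}{\left(-71\right) \left(- \frac{1}{37}\right) + 11 \cdot \frac{1}{13}} + 124 \left(8 + 4\right)\right) 88 = \left(- \frac{5}{\frac{71}{37} + \frac{11}{13}} + 124 \cdot 12\right) 88 = \left(- \frac{5}{\frac{1330}{481}} + 1488\right) 88 = \left(\left(-5\right) \frac{481}{1330} + 1488\right) 88 = \left(- \frac{481}{266} + 1488\right) 88 = \frac{395327}{266} \cdot 88 = \frac{17394388}{133}$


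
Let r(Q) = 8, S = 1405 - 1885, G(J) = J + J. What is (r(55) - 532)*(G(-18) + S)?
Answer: 270384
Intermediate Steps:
G(J) = 2*J
S = -480
(r(55) - 532)*(G(-18) + S) = (8 - 532)*(2*(-18) - 480) = -524*(-36 - 480) = -524*(-516) = 270384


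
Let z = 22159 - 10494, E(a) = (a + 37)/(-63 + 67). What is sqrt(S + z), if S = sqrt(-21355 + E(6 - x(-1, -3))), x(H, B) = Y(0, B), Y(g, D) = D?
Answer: sqrt(46660 + 18*I*sqrt(1054))/2 ≈ 108.01 + 0.67632*I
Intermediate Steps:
x(H, B) = B
E(a) = 37/4 + a/4 (E(a) = (37 + a)/4 = (37 + a)*(1/4) = 37/4 + a/4)
z = 11665
S = 9*I*sqrt(1054)/2 (S = sqrt(-21355 + (37/4 + (6 - 1*(-3))/4)) = sqrt(-21355 + (37/4 + (6 + 3)/4)) = sqrt(-21355 + (37/4 + (1/4)*9)) = sqrt(-21355 + (37/4 + 9/4)) = sqrt(-21355 + 23/2) = sqrt(-42687/2) = 9*I*sqrt(1054)/2 ≈ 146.09*I)
sqrt(S + z) = sqrt(9*I*sqrt(1054)/2 + 11665) = sqrt(11665 + 9*I*sqrt(1054)/2)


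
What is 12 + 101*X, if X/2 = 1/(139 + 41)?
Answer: 1181/90 ≈ 13.122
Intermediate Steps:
X = 1/90 (X = 2/(139 + 41) = 2/180 = 2*(1/180) = 1/90 ≈ 0.011111)
12 + 101*X = 12 + 101*(1/90) = 12 + 101/90 = 1181/90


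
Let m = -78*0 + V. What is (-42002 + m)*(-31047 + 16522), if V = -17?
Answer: 610325975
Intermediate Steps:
m = -17 (m = -78*0 - 17 = 0 - 17 = -17)
(-42002 + m)*(-31047 + 16522) = (-42002 - 17)*(-31047 + 16522) = -42019*(-14525) = 610325975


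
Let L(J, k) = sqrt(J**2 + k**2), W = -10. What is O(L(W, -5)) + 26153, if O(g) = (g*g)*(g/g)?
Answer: 26278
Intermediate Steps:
O(g) = g**2 (O(g) = g**2*1 = g**2)
O(L(W, -5)) + 26153 = (sqrt((-10)**2 + (-5)**2))**2 + 26153 = (sqrt(100 + 25))**2 + 26153 = (sqrt(125))**2 + 26153 = (5*sqrt(5))**2 + 26153 = 125 + 26153 = 26278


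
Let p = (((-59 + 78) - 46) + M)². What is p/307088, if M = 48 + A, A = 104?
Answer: 15625/307088 ≈ 0.050881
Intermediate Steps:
M = 152 (M = 48 + 104 = 152)
p = 15625 (p = (((-59 + 78) - 46) + 152)² = ((19 - 46) + 152)² = (-27 + 152)² = 125² = 15625)
p/307088 = 15625/307088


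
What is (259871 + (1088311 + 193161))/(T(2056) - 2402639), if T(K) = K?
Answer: -1541343/2400583 ≈ -0.64207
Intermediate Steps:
(259871 + (1088311 + 193161))/(T(2056) - 2402639) = (259871 + (1088311 + 193161))/(2056 - 2402639) = (259871 + 1281472)/(-2400583) = 1541343*(-1/2400583) = -1541343/2400583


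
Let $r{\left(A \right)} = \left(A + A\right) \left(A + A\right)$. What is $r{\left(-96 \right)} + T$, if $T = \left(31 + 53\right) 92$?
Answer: $44592$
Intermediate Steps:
$r{\left(A \right)} = 4 A^{2}$ ($r{\left(A \right)} = 2 A 2 A = 4 A^{2}$)
$T = 7728$ ($T = 84 \cdot 92 = 7728$)
$r{\left(-96 \right)} + T = 4 \left(-96\right)^{2} + 7728 = 4 \cdot 9216 + 7728 = 36864 + 7728 = 44592$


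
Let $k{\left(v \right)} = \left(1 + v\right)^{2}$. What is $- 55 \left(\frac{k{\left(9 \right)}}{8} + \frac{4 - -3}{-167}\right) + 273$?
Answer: $- \frac{137673}{334} \approx -412.19$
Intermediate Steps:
$- 55 \left(\frac{k{\left(9 \right)}}{8} + \frac{4 - -3}{-167}\right) + 273 = - 55 \left(\frac{\left(1 + 9\right)^{2}}{8} + \frac{4 - -3}{-167}\right) + 273 = - 55 \left(10^{2} \cdot \frac{1}{8} + \left(4 + 3\right) \left(- \frac{1}{167}\right)\right) + 273 = - 55 \left(100 \cdot \frac{1}{8} + 7 \left(- \frac{1}{167}\right)\right) + 273 = - 55 \left(\frac{25}{2} - \frac{7}{167}\right) + 273 = \left(-55\right) \frac{4161}{334} + 273 = - \frac{228855}{334} + 273 = - \frac{137673}{334}$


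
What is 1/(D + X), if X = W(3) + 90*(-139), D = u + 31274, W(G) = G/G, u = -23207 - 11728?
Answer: -1/16170 ≈ -6.1843e-5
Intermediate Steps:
u = -34935
W(G) = 1
D = -3661 (D = -34935 + 31274 = -3661)
X = -12509 (X = 1 + 90*(-139) = 1 - 12510 = -12509)
1/(D + X) = 1/(-3661 - 12509) = 1/(-16170) = -1/16170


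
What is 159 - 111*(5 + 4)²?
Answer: -8832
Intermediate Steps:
159 - 111*(5 + 4)² = 159 - 111*9² = 159 - 111*81 = 159 - 8991 = -8832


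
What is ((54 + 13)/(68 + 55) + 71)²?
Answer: 77440000/15129 ≈ 5118.6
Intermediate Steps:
((54 + 13)/(68 + 55) + 71)² = (67/123 + 71)² = (8800/123)² = 77440000/15129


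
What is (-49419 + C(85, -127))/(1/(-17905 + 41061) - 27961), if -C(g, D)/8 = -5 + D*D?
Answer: 4131285116/647464915 ≈ 6.3807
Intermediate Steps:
C(g, D) = 40 - 8*D² (C(g, D) = -8*(-5 + D*D) = -8*(-5 + D²) = 40 - 8*D²)
(-49419 + C(85, -127))/(1/(-17905 + 41061) - 27961) = (-49419 + (40 - 8*(-127)²))/(1/(-17905 + 41061) - 27961) = (-49419 + (40 - 8*16129))/(1/23156 - 27961) = (-49419 + (40 - 129032))/(1/23156 - 27961) = (-49419 - 128992)/(-647464915/23156) = -178411*(-23156/647464915) = 4131285116/647464915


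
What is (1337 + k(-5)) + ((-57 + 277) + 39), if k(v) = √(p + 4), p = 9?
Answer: 1596 + √13 ≈ 1599.6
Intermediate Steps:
k(v) = √13 (k(v) = √(9 + 4) = √13)
(1337 + k(-5)) + ((-57 + 277) + 39) = (1337 + √13) + ((-57 + 277) + 39) = (1337 + √13) + (220 + 39) = (1337 + √13) + 259 = 1596 + √13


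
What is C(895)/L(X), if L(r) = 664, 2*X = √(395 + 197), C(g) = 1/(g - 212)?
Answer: 1/453512 ≈ 2.2050e-6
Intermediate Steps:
C(g) = 1/(-212 + g)
X = 2*√37 (X = √(395 + 197)/2 = √592/2 = (4*√37)/2 = 2*√37 ≈ 12.166)
C(895)/L(X) = 1/((-212 + 895)*664) = (1/664)/683 = (1/683)*(1/664) = 1/453512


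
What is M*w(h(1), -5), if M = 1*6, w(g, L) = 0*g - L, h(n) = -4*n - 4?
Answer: 30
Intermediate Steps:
h(n) = -4 - 4*n
w(g, L) = -L (w(g, L) = 0 - L = -L)
M = 6
M*w(h(1), -5) = 6*(-1*(-5)) = 6*5 = 30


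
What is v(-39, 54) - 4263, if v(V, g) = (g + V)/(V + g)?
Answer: -4262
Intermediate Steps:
v(V, g) = 1 (v(V, g) = (V + g)/(V + g) = 1)
v(-39, 54) - 4263 = 1 - 4263 = -4262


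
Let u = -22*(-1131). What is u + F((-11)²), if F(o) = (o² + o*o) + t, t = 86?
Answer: 54250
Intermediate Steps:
F(o) = 86 + 2*o² (F(o) = (o² + o*o) + 86 = (o² + o²) + 86 = 2*o² + 86 = 86 + 2*o²)
u = 24882
u + F((-11)²) = 24882 + (86 + 2*((-11)²)²) = 24882 + (86 + 2*121²) = 24882 + (86 + 2*14641) = 24882 + (86 + 29282) = 24882 + 29368 = 54250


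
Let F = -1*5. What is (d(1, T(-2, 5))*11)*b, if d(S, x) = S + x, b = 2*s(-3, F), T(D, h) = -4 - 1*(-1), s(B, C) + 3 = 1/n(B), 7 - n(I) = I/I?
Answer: 374/3 ≈ 124.67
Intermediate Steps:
F = -5
n(I) = 6 (n(I) = 7 - I/I = 7 - 1*1 = 7 - 1 = 6)
s(B, C) = -17/6 (s(B, C) = -3 + 1/6 = -17/6)
T(D, h) = -3 (T(D, h) = -4 + 1 = -3)
b = -17/3 (b = 2*(-17/6) = -17/3 ≈ -5.6667)
(d(1, T(-2, 5))*11)*b = ((1 - 3)*11)*(-17/3) = -2*11*(-17/3) = -22*(-17/3) = 374/3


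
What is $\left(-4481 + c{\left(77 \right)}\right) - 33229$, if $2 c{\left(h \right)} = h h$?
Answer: $- \frac{69491}{2} \approx -34746.0$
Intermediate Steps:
$c{\left(h \right)} = \frac{h^{2}}{2}$ ($c{\left(h \right)} = \frac{h h}{2} = \frac{h^{2}}{2}$)
$\left(-4481 + c{\left(77 \right)}\right) - 33229 = \left(-4481 + \frac{77^{2}}{2}\right) - 33229 = \left(-4481 + \frac{1}{2} \cdot 5929\right) - 33229 = \left(-4481 + \frac{5929}{2}\right) - 33229 = - \frac{3033}{2} - 33229 = - \frac{69491}{2}$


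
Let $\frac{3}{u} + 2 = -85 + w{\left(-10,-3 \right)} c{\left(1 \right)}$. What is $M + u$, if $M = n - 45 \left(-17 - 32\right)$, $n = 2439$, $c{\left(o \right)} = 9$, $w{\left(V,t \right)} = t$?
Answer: $\frac{176471}{38} \approx 4644.0$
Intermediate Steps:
$M = 4644$ ($M = 2439 - 45 \left(-17 - 32\right) = 2439 - -2205 = 2439 + 2205 = 4644$)
$u = - \frac{1}{38}$ ($u = \frac{3}{-2 - 112} = \frac{3}{-114} = 3 \left(- \frac{1}{114}\right) = - \frac{1}{38} \approx -0.026316$)
$M + u = 4644 - \frac{1}{38} = \frac{176471}{38}$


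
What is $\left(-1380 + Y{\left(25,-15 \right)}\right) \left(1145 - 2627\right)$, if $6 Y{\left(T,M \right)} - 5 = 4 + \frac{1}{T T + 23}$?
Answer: $\frac{1323822929}{648} \approx 2.0429 \cdot 10^{6}$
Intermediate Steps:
$Y{\left(T,M \right)} = \frac{3}{2} + \frac{1}{6 \left(23 + T^{2}\right)}$ ($Y{\left(T,M \right)} = \frac{5}{6} + \frac{4 + \frac{1}{T T + 23}}{6} = \frac{5}{6} + \frac{4 + \frac{1}{T^{2} + 23}}{6} = \frac{5}{6} + \frac{4 + \frac{1}{23 + T^{2}}}{6} = \frac{5}{6} + \left(\frac{2}{3} + \frac{1}{6 \left(23 + T^{2}\right)}\right) = \frac{3}{2} + \frac{1}{6 \left(23 + T^{2}\right)}$)
$\left(-1380 + Y{\left(25,-15 \right)}\right) \left(1145 - 2627\right) = \left(-1380 + \frac{208 + 9 \cdot 25^{2}}{6 \left(23 + 25^{2}\right)}\right) \left(1145 - 2627\right) = \left(-1380 + \frac{208 + 9 \cdot 625}{6 \left(23 + 625\right)}\right) \left(-1482\right) = \left(-1380 + \frac{208 + 5625}{6 \cdot 648}\right) \left(-1482\right) = \left(-1380 + \frac{1}{6} \cdot \frac{1}{648} \cdot 5833\right) \left(-1482\right) = \left(-1380 + \frac{5833}{3888}\right) \left(-1482\right) = \left(- \frac{5359607}{3888}\right) \left(-1482\right) = \frac{1323822929}{648}$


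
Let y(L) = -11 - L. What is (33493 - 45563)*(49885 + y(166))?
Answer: -599975560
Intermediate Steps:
(33493 - 45563)*(49885 + y(166)) = (33493 - 45563)*(49885 + (-11 - 1*166)) = -12070*(49885 + (-11 - 166)) = -12070*(49885 - 177) = -12070*49708 = -599975560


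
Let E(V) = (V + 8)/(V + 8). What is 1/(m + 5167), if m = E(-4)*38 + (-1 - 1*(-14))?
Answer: 1/5218 ≈ 0.00019164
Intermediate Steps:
E(V) = 1 (E(V) = (8 + V)/(8 + V) = 1)
m = 51 (m = 1*38 + (-1 - 1*(-14)) = 38 + (-1 + 14) = 38 + 13 = 51)
1/(m + 5167) = 1/(51 + 5167) = 1/5218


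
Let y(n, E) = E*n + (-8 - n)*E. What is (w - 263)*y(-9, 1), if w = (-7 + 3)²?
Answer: 1976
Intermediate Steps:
y(n, E) = E*n + E*(-8 - n)
w = 16 (w = (-4)² = 16)
(w - 263)*y(-9, 1) = (16 - 263)*(-8*1) = -247*(-8) = 1976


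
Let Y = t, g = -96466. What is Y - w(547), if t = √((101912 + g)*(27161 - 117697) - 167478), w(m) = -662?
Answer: 662 + I*√493226534 ≈ 662.0 + 22209.0*I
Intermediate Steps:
t = I*√493226534 (t = √((101912 - 96466)*(27161 - 117697) - 167478) = √(5446*(-90536) - 167478) = √(-493059056 - 167478) = √(-493226534) = I*√493226534 ≈ 22209.0*I)
Y = I*√493226534 ≈ 22209.0*I
Y - w(547) = I*√493226534 - 1*(-662) = I*√493226534 + 662 = 662 + I*√493226534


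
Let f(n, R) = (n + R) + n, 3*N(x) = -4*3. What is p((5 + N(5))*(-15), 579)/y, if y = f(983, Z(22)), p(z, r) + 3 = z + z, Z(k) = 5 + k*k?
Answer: -33/2455 ≈ -0.013442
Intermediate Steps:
Z(k) = 5 + k²
N(x) = -4 (N(x) = (-4*3)/3 = (⅓)*(-12) = -4)
p(z, r) = -3 + 2*z (p(z, r) = -3 + (z + z) = -3 + 2*z)
f(n, R) = R + 2*n (f(n, R) = (R + n) + n = R + 2*n)
y = 2455 (y = (5 + 22²) + 2*983 = (5 + 484) + 1966 = 489 + 1966 = 2455)
p((5 + N(5))*(-15), 579)/y = (-3 + 2*((5 - 4)*(-15)))/2455 = (-3 + 2*(1*(-15)))*(1/2455) = (-3 + 2*(-15))*(1/2455) = (-3 - 30)*(1/2455) = -33*1/2455 = -33/2455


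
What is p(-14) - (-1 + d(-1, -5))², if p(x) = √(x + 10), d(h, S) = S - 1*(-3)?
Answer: -9 + 2*I ≈ -9.0 + 2.0*I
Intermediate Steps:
d(h, S) = 3 + S (d(h, S) = S + 3 = 3 + S)
p(x) = √(10 + x)
p(-14) - (-1 + d(-1, -5))² = √(10 - 14) - (-1 + (3 - 5))² = √(-4) - (-1 - 2)² = 2*I - 1*(-3)² = 2*I - 1*9 = 2*I - 9 = -9 + 2*I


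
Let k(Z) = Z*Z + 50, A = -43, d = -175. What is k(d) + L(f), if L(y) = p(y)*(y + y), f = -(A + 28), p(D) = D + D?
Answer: 31575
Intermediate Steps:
k(Z) = 50 + Z² (k(Z) = Z² + 50 = 50 + Z²)
p(D) = 2*D
f = 15 (f = -(-43 + 28) = -1*(-15) = 15)
L(y) = 4*y² (L(y) = (2*y)*(y + y) = (2*y)*(2*y) = 4*y²)
k(d) + L(f) = (50 + (-175)²) + 4*15² = (50 + 30625) + 4*225 = 30675 + 900 = 31575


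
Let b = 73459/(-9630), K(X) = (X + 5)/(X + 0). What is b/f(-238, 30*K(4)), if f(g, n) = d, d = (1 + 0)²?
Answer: -73459/9630 ≈ -7.6281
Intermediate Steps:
K(X) = (5 + X)/X
d = 1 (d = 1² = 1)
f(g, n) = 1
b = -73459/9630 (b = 73459*(-1/9630) = -73459/9630 ≈ -7.6281)
b/f(-238, 30*K(4)) = -73459/9630/1 = -73459/9630*1 = -73459/9630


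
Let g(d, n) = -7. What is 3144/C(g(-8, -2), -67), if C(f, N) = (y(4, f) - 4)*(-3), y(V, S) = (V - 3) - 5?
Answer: 131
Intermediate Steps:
y(V, S) = -8 + V (y(V, S) = (-3 + V) - 5 = -8 + V)
C(f, N) = 24 (C(f, N) = ((-8 + 4) - 4)*(-3) = (-4 - 4)*(-3) = -8*(-3) = 24)
3144/C(g(-8, -2), -67) = 3144/24 = 3144*(1/24) = 131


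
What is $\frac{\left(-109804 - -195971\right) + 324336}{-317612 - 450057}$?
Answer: $- \frac{410503}{767669} \approx -0.53474$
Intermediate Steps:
$\frac{\left(-109804 - -195971\right) + 324336}{-317612 - 450057} = \frac{\left(-109804 + 195971\right) + 324336}{-767669} = \left(86167 + 324336\right) \left(- \frac{1}{767669}\right) = 410503 \left(- \frac{1}{767669}\right) = - \frac{410503}{767669}$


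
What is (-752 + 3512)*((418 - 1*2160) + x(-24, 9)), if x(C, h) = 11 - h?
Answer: -4802400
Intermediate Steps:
(-752 + 3512)*((418 - 1*2160) + x(-24, 9)) = (-752 + 3512)*((418 - 1*2160) + (11 - 1*9)) = 2760*((418 - 2160) + (11 - 9)) = 2760*(-1742 + 2) = 2760*(-1740) = -4802400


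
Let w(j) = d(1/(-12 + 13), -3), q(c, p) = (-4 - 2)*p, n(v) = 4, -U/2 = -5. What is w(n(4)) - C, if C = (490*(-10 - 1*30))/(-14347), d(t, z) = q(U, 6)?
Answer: -536092/14347 ≈ -37.366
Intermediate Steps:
U = 10 (U = -2*(-5) = 10)
q(c, p) = -6*p
d(t, z) = -36 (d(t, z) = -6*6 = -36)
w(j) = -36
C = 19600/14347 (C = (490*(-10 - 30))*(-1/14347) = (490*(-40))*(-1/14347) = -19600*(-1/14347) = 19600/14347 ≈ 1.3661)
w(n(4)) - C = -36 - 1*19600/14347 = -36 - 19600/14347 = -536092/14347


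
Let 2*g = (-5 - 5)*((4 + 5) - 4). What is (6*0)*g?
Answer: 0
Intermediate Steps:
g = -25 (g = ((-5 - 5)*((4 + 5) - 4))/2 = (-10*(9 - 4))/2 = (-10*5)/2 = (½)*(-50) = -25)
(6*0)*g = (6*0)*(-25) = 0*(-25) = 0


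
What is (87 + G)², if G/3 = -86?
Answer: 29241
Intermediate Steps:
G = -258 (G = 3*(-86) = -258)
(87 + G)² = (87 - 258)² = (-171)² = 29241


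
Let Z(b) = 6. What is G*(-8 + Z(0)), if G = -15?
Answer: 30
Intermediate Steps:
G*(-8 + Z(0)) = -15*(-8 + 6) = -15*(-2) = 30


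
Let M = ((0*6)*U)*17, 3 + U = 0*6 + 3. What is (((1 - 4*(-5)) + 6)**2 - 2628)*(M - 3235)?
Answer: 6143265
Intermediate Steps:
U = 0 (U = -3 + (0*6 + 3) = -3 + (0 + 3) = -3 + 3 = 0)
M = 0 (M = ((0*6)*0)*17 = (0*0)*17 = 0*17 = 0)
(((1 - 4*(-5)) + 6)**2 - 2628)*(M - 3235) = (((1 - 4*(-5)) + 6)**2 - 2628)*(0 - 3235) = (((1 + 20) + 6)**2 - 2628)*(-3235) = ((21 + 6)**2 - 2628)*(-3235) = (27**2 - 2628)*(-3235) = (729 - 2628)*(-3235) = -1899*(-3235) = 6143265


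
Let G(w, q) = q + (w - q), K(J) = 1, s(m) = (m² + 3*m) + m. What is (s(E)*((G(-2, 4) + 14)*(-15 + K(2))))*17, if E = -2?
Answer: 11424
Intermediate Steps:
s(m) = m² + 4*m
G(w, q) = w
(s(E)*((G(-2, 4) + 14)*(-15 + K(2))))*17 = ((-2*(4 - 2))*((-2 + 14)*(-15 + 1)))*17 = ((-2*2)*(12*(-14)))*17 = -4*(-168)*17 = 672*17 = 11424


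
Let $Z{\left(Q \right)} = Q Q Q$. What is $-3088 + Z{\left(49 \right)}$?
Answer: $114561$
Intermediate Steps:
$Z{\left(Q \right)} = Q^{3}$ ($Z{\left(Q \right)} = Q^{2} Q = Q^{3}$)
$-3088 + Z{\left(49 \right)} = -3088 + 49^{3} = -3088 + 117649 = 114561$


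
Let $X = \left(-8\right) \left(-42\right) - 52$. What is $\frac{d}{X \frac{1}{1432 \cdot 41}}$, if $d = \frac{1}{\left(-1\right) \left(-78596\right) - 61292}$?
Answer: $\frac{7339}{614292} \approx 0.011947$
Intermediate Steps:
$X = 284$ ($X = 336 - 52 = 284$)
$d = \frac{1}{17304}$ ($d = \frac{1}{78596 - 61292} = \frac{1}{17304} \approx 5.779 \cdot 10^{-5}$)
$\frac{d}{X \frac{1}{1432 \cdot 41}} = \frac{1}{17304 \frac{284}{1432 \cdot 41}} = \frac{1}{17304 \cdot \frac{284}{58712}} = \frac{1}{17304 \cdot 284 \cdot \frac{1}{58712}} = \frac{1}{17304 \cdot \frac{71}{14678}} = \frac{1}{17304} \cdot \frac{14678}{71} = \frac{7339}{614292}$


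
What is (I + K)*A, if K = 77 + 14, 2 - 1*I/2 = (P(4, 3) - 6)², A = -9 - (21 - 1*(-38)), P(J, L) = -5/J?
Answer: 1377/2 ≈ 688.50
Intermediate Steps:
A = -68 (A = -9 - (21 + 38) = -9 - 1*59 = -9 - 59 = -68)
I = -809/8 (I = 4 - 2*(-5/4 - 6)² = 4 - 2*(-29/4)² = 4 - 2*841/16 = 4 - 841/8 = -809/8 ≈ -101.13)
K = 91
(I + K)*A = (-809/8 + 91)*(-68) = -81/8*(-68) = 1377/2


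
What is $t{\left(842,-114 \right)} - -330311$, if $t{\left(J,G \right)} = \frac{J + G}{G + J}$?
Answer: $330312$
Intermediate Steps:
$t{\left(J,G \right)} = 1$ ($t{\left(J,G \right)} = \frac{G + J}{G + J} = 1$)
$t{\left(842,-114 \right)} - -330311 = 1 - -330311 = 1 + 330311 = 330312$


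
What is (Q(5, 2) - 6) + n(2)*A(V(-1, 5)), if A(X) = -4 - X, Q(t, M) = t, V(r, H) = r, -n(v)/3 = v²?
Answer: 35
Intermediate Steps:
n(v) = -3*v²
(Q(5, 2) - 6) + n(2)*A(V(-1, 5)) = (5 - 6) + (-3*2²)*(-4 - 1*(-1)) = -1 + (-3*4)*(-4 + 1) = -1 - 12*(-3) = -1 + 36 = 35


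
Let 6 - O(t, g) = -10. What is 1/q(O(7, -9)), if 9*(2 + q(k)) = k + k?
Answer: 9/14 ≈ 0.64286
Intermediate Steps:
O(t, g) = 16 (O(t, g) = 6 - 1*(-10) = 6 + 10 = 16)
q(k) = -2 + 2*k/9 (q(k) = -2 + (k + k)/9 = -2 + (2*k)/9 = -2 + 2*k/9)
1/q(O(7, -9)) = 1/(-2 + (2/9)*16) = 1/(-2 + 32/9) = 1/(14/9) = 9/14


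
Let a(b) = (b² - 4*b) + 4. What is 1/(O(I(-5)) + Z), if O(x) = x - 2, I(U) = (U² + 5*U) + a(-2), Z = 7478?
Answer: 1/7492 ≈ 0.00013348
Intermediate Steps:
a(b) = 4 + b² - 4*b
I(U) = 16 + U² + 5*U (I(U) = (U² + 5*U) + (4 + (-2)² - 4*(-2)) = (U² + 5*U) + (4 + 4 + 8) = (U² + 5*U) + 16 = 16 + U² + 5*U)
O(x) = -2 + x
1/(O(I(-5)) + Z) = 1/((-2 + (16 + (-5)² + 5*(-5))) + 7478) = 1/((-2 + (16 + 25 - 25)) + 7478) = 1/((-2 + 16) + 7478) = 1/(14 + 7478) = 1/7492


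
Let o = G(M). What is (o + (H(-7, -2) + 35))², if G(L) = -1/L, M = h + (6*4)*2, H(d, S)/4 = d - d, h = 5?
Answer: 3437316/2809 ≈ 1223.7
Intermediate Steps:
H(d, S) = 0 (H(d, S) = 4*(d - d) = 4*0 = 0)
M = 53 (M = 5 + (6*4)*2 = 5 + 24*2 = 5 + 48 = 53)
o = -1/53 ≈ -0.018868
(o + (H(-7, -2) + 35))² = (-1/53 + (0 + 35))² = (-1/53 + 35)² = (1854/53)² = 3437316/2809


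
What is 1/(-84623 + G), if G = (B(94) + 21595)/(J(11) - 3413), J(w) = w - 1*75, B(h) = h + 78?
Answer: -3477/294255938 ≈ -1.1816e-5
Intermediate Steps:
B(h) = 78 + h
J(w) = -75 + w (J(w) = w - 75 = -75 + w)
G = -21767/3477 (G = ((78 + 94) + 21595)/((-75 + 11) - 3413) = (172 + 21595)/(-64 - 3413) = 21767/(-3477) = 21767*(-1/3477) = -21767/3477 ≈ -6.2603)
1/(-84623 + G) = 1/(-84623 - 21767/3477) = 1/(-294255938/3477) = -3477/294255938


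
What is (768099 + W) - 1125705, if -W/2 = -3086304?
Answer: 5815002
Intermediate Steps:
W = 6172608 (W = -2*(-3086304) = 6172608)
(768099 + W) - 1125705 = (768099 + 6172608) - 1125705 = 6940707 - 1125705 = 5815002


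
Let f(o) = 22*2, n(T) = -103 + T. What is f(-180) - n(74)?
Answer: 73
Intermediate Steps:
f(o) = 44
f(-180) - n(74) = 44 - (-103 + 74) = 44 - 1*(-29) = 44 + 29 = 73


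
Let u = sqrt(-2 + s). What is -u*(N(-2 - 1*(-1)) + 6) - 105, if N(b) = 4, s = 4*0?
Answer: -105 - 10*I*sqrt(2) ≈ -105.0 - 14.142*I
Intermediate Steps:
s = 0
u = I*sqrt(2) (u = sqrt(-2 + 0) = sqrt(-2) = I*sqrt(2) ≈ 1.4142*I)
-u*(N(-2 - 1*(-1)) + 6) - 105 = -I*sqrt(2)*(4 + 6) - 105 = -I*sqrt(2)*10 - 105 = -10*I*sqrt(2) - 105 = -105 - 10*I*sqrt(2)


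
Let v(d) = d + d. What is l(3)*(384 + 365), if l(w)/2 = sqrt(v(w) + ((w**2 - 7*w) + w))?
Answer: 1498*I*sqrt(3) ≈ 2594.6*I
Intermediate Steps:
v(d) = 2*d
l(w) = 2*sqrt(w**2 - 4*w) (l(w) = 2*sqrt(2*w + ((w**2 - 7*w) + w)) = 2*sqrt(2*w + (w**2 - 6*w)) = 2*sqrt(w**2 - 4*w))
l(3)*(384 + 365) = (2*sqrt(3*(-4 + 3)))*(384 + 365) = (2*sqrt(3*(-1)))*749 = (2*sqrt(-3))*749 = (2*(I*sqrt(3)))*749 = (2*I*sqrt(3))*749 = 1498*I*sqrt(3)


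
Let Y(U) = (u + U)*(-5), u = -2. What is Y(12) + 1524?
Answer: 1474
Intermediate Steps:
Y(U) = 10 - 5*U (Y(U) = (-2 + U)*(-5) = 10 - 5*U)
Y(12) + 1524 = (10 - 5*12) + 1524 = (10 - 60) + 1524 = -50 + 1524 = 1474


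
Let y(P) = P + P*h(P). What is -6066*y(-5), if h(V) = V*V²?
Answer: -3760920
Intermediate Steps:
h(V) = V³
y(P) = P + P⁴ (y(P) = P + P*P³ = P + P⁴)
-6066*y(-5) = -6066*(-5 + (-5)⁴) = -6066*(-5 + 625) = -6066*620 = -3760920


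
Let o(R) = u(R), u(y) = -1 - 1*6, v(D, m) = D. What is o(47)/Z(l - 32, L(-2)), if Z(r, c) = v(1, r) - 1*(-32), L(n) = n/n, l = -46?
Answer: -7/33 ≈ -0.21212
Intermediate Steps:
u(y) = -7 (u(y) = -1 - 6 = -7)
L(n) = 1
o(R) = -7
Z(r, c) = 33 (Z(r, c) = 1 - 1*(-32) = 1 + 32 = 33)
o(47)/Z(l - 32, L(-2)) = -7/33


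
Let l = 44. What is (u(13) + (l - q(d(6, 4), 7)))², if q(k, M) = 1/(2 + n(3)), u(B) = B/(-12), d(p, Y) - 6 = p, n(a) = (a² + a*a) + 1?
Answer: 12967201/7056 ≈ 1837.8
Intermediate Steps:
n(a) = 1 + 2*a² (n(a) = (a² + a²) + 1 = 2*a² + 1 = 1 + 2*a²)
d(p, Y) = 6 + p
u(B) = -B/12 (u(B) = B*(-1/12) = -B/12)
q(k, M) = 1/21 (q(k, M) = 1/(2 + (1 + 2*3²)) = 1/(2 + (1 + 2*9)) = 1/(2 + (1 + 18)) = 1/(2 + 19) = 1/21)
(u(13) + (l - q(d(6, 4), 7)))² = (-1/12*13 + (44 - 1*1/21))² = (-13/12 + (44 - 1/21))² = (-13/12 + 923/21)² = (3601/84)² = 12967201/7056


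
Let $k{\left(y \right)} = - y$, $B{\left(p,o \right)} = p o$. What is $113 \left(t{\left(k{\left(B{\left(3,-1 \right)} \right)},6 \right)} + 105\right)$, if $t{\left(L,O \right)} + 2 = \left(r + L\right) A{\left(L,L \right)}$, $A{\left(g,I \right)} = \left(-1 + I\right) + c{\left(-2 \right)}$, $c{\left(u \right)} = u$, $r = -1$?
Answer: $11639$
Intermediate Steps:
$A{\left(g,I \right)} = -3 + I$ ($A{\left(g,I \right)} = \left(-1 + I\right) - 2 = -3 + I$)
$B{\left(p,o \right)} = o p$
$t{\left(L,O \right)} = -2 + \left(-1 + L\right) \left(-3 + L\right)$
$113 \left(t{\left(k{\left(B{\left(3,-1 \right)} \right)},6 \right)} + 105\right) = 113 \left(\left(1 - - \left(-1\right) 3 + - \left(-1\right) 3 \left(-3 - \left(-1\right) 3\right)\right) + 105\right) = 113 \left(\left(1 - \left(-1\right) \left(-3\right) + \left(-1\right) \left(-3\right) \left(-3 - -3\right)\right) + 105\right) = 113 \left(\left(1 - 3 + 3 \left(-3 + 3\right)\right) + 105\right) = 113 \left(\left(1 - 3 + 3 \cdot 0\right) + 105\right) = 113 \left(\left(1 - 3 + 0\right) + 105\right) = 113 \left(-2 + 105\right) = 113 \cdot 103 = 11639$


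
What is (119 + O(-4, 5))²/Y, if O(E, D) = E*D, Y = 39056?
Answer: 9801/39056 ≈ 0.25095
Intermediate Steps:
O(E, D) = D*E
(119 + O(-4, 5))²/Y = (119 + 5*(-4))²/39056 = (119 - 20)²*(1/39056) = 99²*(1/39056) = 9801*(1/39056) = 9801/39056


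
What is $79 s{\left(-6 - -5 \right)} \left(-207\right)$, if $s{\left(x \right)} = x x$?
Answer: $-16353$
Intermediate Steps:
$s{\left(x \right)} = x^{2}$
$79 s{\left(-6 - -5 \right)} \left(-207\right) = 79 \left(-6 - -5\right)^{2} \left(-207\right) = 79 \left(-6 + 5\right)^{2} \left(-207\right) = 79 \left(-1\right)^{2} \left(-207\right) = 79 \cdot 1 \left(-207\right) = 79 \left(-207\right) = -16353$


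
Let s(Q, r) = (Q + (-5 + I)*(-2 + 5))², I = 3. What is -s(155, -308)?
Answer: -22201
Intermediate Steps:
s(Q, r) = (-6 + Q)² (s(Q, r) = (Q + (-5 + 3)*(-2 + 5))² = (Q - 2*3)² = (Q - 6)² = (-6 + Q)²)
-s(155, -308) = -(-6 + 155)² = -1*149² = -1*22201 = -22201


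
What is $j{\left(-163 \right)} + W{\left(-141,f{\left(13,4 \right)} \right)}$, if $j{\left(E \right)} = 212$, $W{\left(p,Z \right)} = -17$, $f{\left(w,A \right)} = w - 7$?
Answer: $195$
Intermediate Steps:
$f{\left(w,A \right)} = -7 + w$
$j{\left(-163 \right)} + W{\left(-141,f{\left(13,4 \right)} \right)} = 212 - 17 = 195$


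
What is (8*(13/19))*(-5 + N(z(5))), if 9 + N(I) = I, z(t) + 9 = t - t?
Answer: -2392/19 ≈ -125.89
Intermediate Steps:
z(t) = -9 (z(t) = -9 + (t - t) = -9 + 0 = -9)
N(I) = -9 + I
(8*(13/19))*(-5 + N(z(5))) = (8*(13/19))*(-5 + (-9 - 9)) = (8*(13*(1/19)))*(-5 - 18) = (8*(13/19))*(-23) = (104/19)*(-23) = -2392/19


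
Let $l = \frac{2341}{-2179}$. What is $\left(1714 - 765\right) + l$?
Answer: $\frac{2065530}{2179} \approx 947.93$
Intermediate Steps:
$l = - \frac{2341}{2179}$ ($l = 2341 \left(- \frac{1}{2179}\right) = - \frac{2341}{2179} \approx -1.0743$)
$\left(1714 - 765\right) + l = \left(1714 - 765\right) - \frac{2341}{2179} = 949 - \frac{2341}{2179} = \frac{2065530}{2179}$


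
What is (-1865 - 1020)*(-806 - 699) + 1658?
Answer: 4343583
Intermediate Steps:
(-1865 - 1020)*(-806 - 699) + 1658 = -2885*(-1505) + 1658 = 4341925 + 1658 = 4343583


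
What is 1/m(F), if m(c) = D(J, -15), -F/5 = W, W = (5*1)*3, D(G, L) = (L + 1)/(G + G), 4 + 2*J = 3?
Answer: 1/14 ≈ 0.071429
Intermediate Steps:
J = -½ (J = -2 + (½)*3 = -2 + 3/2 = -½ ≈ -0.50000)
D(G, L) = (1 + L)/(2*G) (D(G, L) = (1 + L)/((2*G)) = (1 + L)*(1/(2*G)) = (1 + L)/(2*G))
W = 15 (W = 5*3 = 15)
F = -75 (F = -5*15 = -75)
m(c) = 14 (m(c) = (1 - 15)/(2*(-½)) = (½)*(-2)*(-14) = 14)
1/m(F) = 1/14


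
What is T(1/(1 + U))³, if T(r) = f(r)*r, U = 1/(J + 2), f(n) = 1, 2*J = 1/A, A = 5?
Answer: 9261/29791 ≈ 0.31087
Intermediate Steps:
J = ⅒ (J = (½)/5 = (½)*(⅕) = ⅒ ≈ 0.10000)
U = 10/21 (U = 1/(⅒ + 2) = 1/(21/10) = 10/21 ≈ 0.47619)
T(r) = r (T(r) = 1*r = r)
T(1/(1 + U))³ = (1/(1 + 10/21))³ = (1/(31/21))³ = (21/31)³ = 9261/29791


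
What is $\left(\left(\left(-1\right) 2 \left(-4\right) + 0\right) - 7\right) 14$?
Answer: $14$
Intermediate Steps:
$\left(\left(\left(-1\right) 2 \left(-4\right) + 0\right) - 7\right) 14 = \left(\left(\left(-2\right) \left(-4\right) + 0\right) - 7\right) 14 = \left(\left(8 + 0\right) - 7\right) 14 = \left(8 - 7\right) 14 = 1 \cdot 14 = 14$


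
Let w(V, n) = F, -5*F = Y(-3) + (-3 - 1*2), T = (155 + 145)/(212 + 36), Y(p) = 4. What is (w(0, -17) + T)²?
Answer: 190969/96100 ≈ 1.9872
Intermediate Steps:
T = 75/62 (T = 300/248 = 300*(1/248) = 75/62 ≈ 1.2097)
F = ⅕ (F = -(4 + (-3 - 1*2))/5 = -(4 + (-3 - 2))/5 = -(4 - 5)/5 = -⅕*(-1) = ⅕ ≈ 0.20000)
w(V, n) = ⅕
(w(0, -17) + T)² = (⅕ + 75/62)² = (437/310)² = 190969/96100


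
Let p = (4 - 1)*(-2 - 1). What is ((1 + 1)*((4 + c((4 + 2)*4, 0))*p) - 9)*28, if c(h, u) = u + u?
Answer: -2268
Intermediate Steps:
c(h, u) = 2*u
p = -9 (p = 3*(-3) = -9)
((1 + 1)*((4 + c((4 + 2)*4, 0))*p) - 9)*28 = ((1 + 1)*((4 + 2*0)*(-9)) - 9)*28 = (2*((4 + 0)*(-9)) - 9)*28 = (2*(4*(-9)) - 9)*28 = (2*(-36) - 9)*28 = (-72 - 9)*28 = -81*28 = -2268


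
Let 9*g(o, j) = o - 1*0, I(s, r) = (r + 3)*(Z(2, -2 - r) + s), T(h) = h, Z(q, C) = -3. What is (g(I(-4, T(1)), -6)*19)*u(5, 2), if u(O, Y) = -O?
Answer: 2660/9 ≈ 295.56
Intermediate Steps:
I(s, r) = (-3 + s)*(3 + r) (I(s, r) = (r + 3)*(-3 + s) = (3 + r)*(-3 + s) = (-3 + s)*(3 + r))
g(o, j) = o/9 (g(o, j) = (o - 1*0)/9 = (o + 0)/9 = o/9)
(g(I(-4, T(1)), -6)*19)*u(5, 2) = (((-9 - 3*1 + 3*(-4) + 1*(-4))/9)*19)*(-1*5) = (((-9 - 3 - 12 - 4)/9)*19)*(-5) = (((⅑)*(-28))*19)*(-5) = -28/9*19*(-5) = -532/9*(-5) = 2660/9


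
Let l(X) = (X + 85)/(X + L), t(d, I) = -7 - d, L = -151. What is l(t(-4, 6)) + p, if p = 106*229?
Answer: 1869057/77 ≈ 24273.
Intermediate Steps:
l(X) = (85 + X)/(-151 + X) (l(X) = (X + 85)/(X - 151) = (85 + X)/(-151 + X))
p = 24274
l(t(-4, 6)) + p = (85 + (-7 - 1*(-4)))/(-151 + (-7 - 1*(-4))) + 24274 = (85 + (-7 + 4))/(-151 + (-7 + 4)) + 24274 = (85 - 3)/(-151 - 3) + 24274 = 82/(-154) + 24274 = -1/154*82 + 24274 = -41/77 + 24274 = 1869057/77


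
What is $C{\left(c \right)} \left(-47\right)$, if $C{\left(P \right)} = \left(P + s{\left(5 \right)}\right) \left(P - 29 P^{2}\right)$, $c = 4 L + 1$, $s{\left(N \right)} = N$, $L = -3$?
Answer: $-992640$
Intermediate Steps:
$c = -11$ ($c = 4 \left(-3\right) + 1 = -12 + 1 = -11$)
$C{\left(P \right)} = \left(5 + P\right) \left(P - 29 P^{2}\right)$ ($C{\left(P \right)} = \left(P + 5\right) \left(P - 29 P^{2}\right) = \left(5 + P\right) \left(P - 29 P^{2}\right)$)
$C{\left(c \right)} \left(-47\right) = - 11 \left(5 - -1584 - 29 \left(-11\right)^{2}\right) \left(-47\right) = - 11 \left(5 + 1584 - 3509\right) \left(-47\right) = \left(-11\right) \left(-1920\right) \left(-47\right) = 21120 \left(-47\right) = -992640$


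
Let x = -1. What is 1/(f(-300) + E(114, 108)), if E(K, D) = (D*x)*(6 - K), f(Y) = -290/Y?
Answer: 30/349949 ≈ 8.5727e-5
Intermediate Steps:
E(K, D) = -D*(6 - K) (E(K, D) = (D*(-1))*(6 - K) = (-D)*(6 - K) = -D*(6 - K))
1/(f(-300) + E(114, 108)) = 1/(-290/(-300) + 108*(-6 + 114)) = 1/(-290*(-1/300) + 108*108) = 1/(29/30 + 11664) = 1/(349949/30) = 30/349949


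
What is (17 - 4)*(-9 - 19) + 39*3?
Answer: -247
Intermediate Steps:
(17 - 4)*(-9 - 19) + 39*3 = 13*(-28) + 117 = -364 + 117 = -247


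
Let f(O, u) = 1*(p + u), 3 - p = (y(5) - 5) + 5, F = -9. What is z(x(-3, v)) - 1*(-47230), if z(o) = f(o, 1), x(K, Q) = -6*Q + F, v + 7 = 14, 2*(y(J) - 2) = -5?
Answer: 94469/2 ≈ 47235.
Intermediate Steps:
y(J) = -½ (y(J) = 2 + (½)*(-5) = 2 - 5/2 = -½)
v = 7 (v = -7 + 14 = 7)
p = 7/2 (p = 3 - ((-½ - 5) + 5) = 3 - (-11/2 + 5) = 3 - 1*(-½) = 3 + ½ = 7/2 ≈ 3.5000)
x(K, Q) = -9 - 6*Q (x(K, Q) = -6*Q - 9 = -9 - 6*Q)
f(O, u) = 7/2 + u (f(O, u) = 1*(7/2 + u) = 7/2 + u)
z(o) = 9/2 (z(o) = 7/2 + 1 = 9/2)
z(x(-3, v)) - 1*(-47230) = 9/2 - 1*(-47230) = 9/2 + 47230 = 94469/2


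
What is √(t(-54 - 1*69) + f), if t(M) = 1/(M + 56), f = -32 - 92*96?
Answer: I*√39790563/67 ≈ 94.149*I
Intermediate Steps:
f = -8864 (f = -32 - 8832 = -8864)
t(M) = 1/(56 + M)
√(t(-54 - 1*69) + f) = √(1/(56 + (-54 - 1*69)) - 8864) = √(1/(56 + (-54 - 69)) - 8864) = √(1/(56 - 123) - 8864) = √(1/(-67) - 8864) = √(-1/67 - 8864) = √(-593889/67) = I*√39790563/67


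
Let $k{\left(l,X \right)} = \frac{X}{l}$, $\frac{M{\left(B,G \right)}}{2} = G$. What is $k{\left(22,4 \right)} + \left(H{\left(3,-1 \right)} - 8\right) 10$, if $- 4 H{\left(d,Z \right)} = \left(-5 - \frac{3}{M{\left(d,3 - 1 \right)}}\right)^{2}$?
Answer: $- \frac{57191}{352} \approx -162.47$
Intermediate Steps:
$M{\left(B,G \right)} = 2 G$
$H{\left(d,Z \right)} = - \frac{529}{64}$ ($H{\left(d,Z \right)} = - \frac{\left(-5 - \frac{3}{2 \left(3 - 1\right)}\right)^{2}}{4} = - \frac{\left(-5 - \frac{3}{2 \cdot 2}\right)^{2}}{4} = - \frac{\left(-5 - \frac{3}{4}\right)^{2}}{4} = - \frac{\left(- \frac{23}{4}\right)^{2}}{4} = \left(- \frac{1}{4}\right) \frac{529}{16} = - \frac{529}{64}$)
$k{\left(22,4 \right)} + \left(H{\left(3,-1 \right)} - 8\right) 10 = \frac{4}{22} + \left(- \frac{529}{64} - 8\right) 10 = 4 \cdot \frac{1}{22} - \frac{5205}{32} = \frac{2}{11} - \frac{5205}{32} = - \frac{57191}{352}$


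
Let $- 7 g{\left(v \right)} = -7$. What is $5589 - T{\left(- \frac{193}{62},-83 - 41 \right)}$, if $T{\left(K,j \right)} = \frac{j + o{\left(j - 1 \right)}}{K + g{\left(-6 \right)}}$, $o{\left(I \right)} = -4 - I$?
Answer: $\frac{731973}{131} \approx 5587.6$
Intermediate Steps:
$g{\left(v \right)} = 1$ ($g{\left(v \right)} = \left(- \frac{1}{7}\right) \left(-7\right) = 1$)
$T{\left(K,j \right)} = - \frac{3}{1 + K}$ ($T{\left(K,j \right)} = \frac{j - \left(4 - 1 + j\right)}{K + 1} = \frac{j - \left(3 + j\right)}{1 + K} = - \frac{3}{1 + K}$)
$5589 - T{\left(- \frac{193}{62},-83 - 41 \right)} = 5589 - - \frac{3}{1 - \frac{193}{62}} = 5589 - - \frac{3}{- \frac{131}{62}} = 5589 - \left(-3\right) \left(- \frac{62}{131}\right) = 5589 - \frac{186}{131} = \frac{731973}{131}$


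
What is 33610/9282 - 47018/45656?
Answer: 21116867/8149596 ≈ 2.5912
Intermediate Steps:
33610/9282 - 47018/45656 = 33610*(1/9282) - 47018*1/45656 = 16805/4641 - 23509/22828 = 21116867/8149596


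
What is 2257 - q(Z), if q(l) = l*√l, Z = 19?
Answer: 2257 - 19*√19 ≈ 2174.2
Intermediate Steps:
q(l) = l^(3/2)
2257 - q(Z) = 2257 - 19^(3/2) = 2257 - 19*√19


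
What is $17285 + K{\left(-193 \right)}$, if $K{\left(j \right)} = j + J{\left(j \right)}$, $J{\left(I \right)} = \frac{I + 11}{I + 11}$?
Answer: $17093$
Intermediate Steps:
$J{\left(I \right)} = 1$ ($J{\left(I \right)} = \frac{11 + I}{11 + I} = 1$)
$K{\left(j \right)} = 1 + j$ ($K{\left(j \right)} = j + 1 = 1 + j$)
$17285 + K{\left(-193 \right)} = 17285 + \left(1 - 193\right) = 17285 - 192 = 17093$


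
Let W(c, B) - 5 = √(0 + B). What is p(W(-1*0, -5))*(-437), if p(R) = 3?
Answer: -1311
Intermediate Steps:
W(c, B) = 5 + √B (W(c, B) = 5 + √(0 + B) = 5 + √B)
p(W(-1*0, -5))*(-437) = 3*(-437) = -1311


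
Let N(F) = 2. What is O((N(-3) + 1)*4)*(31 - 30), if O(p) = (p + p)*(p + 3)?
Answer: 360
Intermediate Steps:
O(p) = 2*p*(3 + p) (O(p) = (2*p)*(3 + p) = 2*p*(3 + p))
O((N(-3) + 1)*4)*(31 - 30) = (2*((2 + 1)*4)*(3 + (2 + 1)*4))*(31 - 30) = (2*(3*4)*(3 + 3*4))*1 = (2*12*(3 + 12))*1 = (2*12*15)*1 = 360*1 = 360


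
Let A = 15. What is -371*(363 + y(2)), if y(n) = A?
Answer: -140238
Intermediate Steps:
y(n) = 15
-371*(363 + y(2)) = -371*(363 + 15) = -371*378 = -140238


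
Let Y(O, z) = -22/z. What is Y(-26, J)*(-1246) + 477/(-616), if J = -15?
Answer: -16892947/9240 ≈ -1828.2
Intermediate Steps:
Y(-26, J)*(-1246) + 477/(-616) = -22/(-15)*(-1246) + 477/(-616) = -22*(-1/15)*(-1246) + 477*(-1/616) = (22/15)*(-1246) - 477/616 = -27412/15 - 477/616 = -16892947/9240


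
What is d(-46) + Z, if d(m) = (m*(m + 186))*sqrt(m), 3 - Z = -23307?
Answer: 23310 - 6440*I*sqrt(46) ≈ 23310.0 - 43678.0*I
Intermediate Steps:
Z = 23310 (Z = 3 - 1*(-23307) = 3 + 23307 = 23310)
d(m) = m**(3/2)*(186 + m) (d(m) = (m*(186 + m))*sqrt(m) = m**(3/2)*(186 + m))
d(-46) + Z = (-46)**(3/2)*(186 - 46) + 23310 = -46*I*sqrt(46)*140 + 23310 = -6440*I*sqrt(46) + 23310 = 23310 - 6440*I*sqrt(46)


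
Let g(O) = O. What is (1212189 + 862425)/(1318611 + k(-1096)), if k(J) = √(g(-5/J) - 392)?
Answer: 999409096634928/635217842268481 - 1383076*I*√117717798/635217842268481 ≈ 1.5733 - 2.3624e-5*I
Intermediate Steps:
k(J) = √(-392 - 5/J) (k(J) = √(-5/J - 392) = √(-392 - 5/J))
(1212189 + 862425)/(1318611 + k(-1096)) = (1212189 + 862425)/(1318611 + √(-392 - 5/(-1096))) = 2074614/(1318611 + √(-392 - 5*(-1/1096))) = 2074614/(1318611 + √(-392 + 5/1096)) = 2074614/(1318611 + √(-429627/1096)) = 2074614/(1318611 + I*√117717798/548)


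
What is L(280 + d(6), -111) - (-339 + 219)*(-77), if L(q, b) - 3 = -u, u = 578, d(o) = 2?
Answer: -9815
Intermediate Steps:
L(q, b) = -575 (L(q, b) = 3 - 1*578 = 3 - 578 = -575)
L(280 + d(6), -111) - (-339 + 219)*(-77) = -575 - (-339 + 219)*(-77) = -575 - (-120)*(-77) = -575 - 1*9240 = -575 - 9240 = -9815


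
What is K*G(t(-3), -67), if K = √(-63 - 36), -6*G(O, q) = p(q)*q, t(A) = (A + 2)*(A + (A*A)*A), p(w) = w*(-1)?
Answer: 4489*I*√11/2 ≈ 7444.2*I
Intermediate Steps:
p(w) = -w
t(A) = (2 + A)*(A + A³) (t(A) = (2 + A)*(A + A²*A) = (2 + A)*(A + A³))
G(O, q) = q²/6 (G(O, q) = -(-q)*q/6 = -(-1)*q²/6 = q²/6)
K = 3*I*√11 (K = √(-99) = 3*I*√11 ≈ 9.9499*I)
K*G(t(-3), -67) = (3*I*√11)*((⅙)*(-67)²) = (3*I*√11)*((⅙)*4489) = (3*I*√11)*(4489/6) = 4489*I*√11/2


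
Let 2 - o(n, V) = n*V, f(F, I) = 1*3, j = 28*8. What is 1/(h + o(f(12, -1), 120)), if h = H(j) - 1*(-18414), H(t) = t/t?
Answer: 1/18057 ≈ 5.5380e-5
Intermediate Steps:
j = 224
f(F, I) = 3
H(t) = 1
o(n, V) = 2 - V*n (o(n, V) = 2 - n*V = 2 - V*n)
h = 18415 (h = 1 - 1*(-18414) = 1 + 18414 = 18415)
1/(h + o(f(12, -1), 120)) = 1/(18415 + (2 - 1*120*3)) = 1/(18415 + (2 - 360)) = 1/(18415 - 358) = 1/18057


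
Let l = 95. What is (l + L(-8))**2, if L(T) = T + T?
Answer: 6241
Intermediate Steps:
L(T) = 2*T
(l + L(-8))**2 = (95 + 2*(-8))**2 = (95 - 16)**2 = 79**2 = 6241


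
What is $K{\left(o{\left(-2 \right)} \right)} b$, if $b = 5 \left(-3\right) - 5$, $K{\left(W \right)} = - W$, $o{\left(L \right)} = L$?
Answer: $-40$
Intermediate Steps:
$b = -20$ ($b = -15 - 5 = -20$)
$K{\left(o{\left(-2 \right)} \right)} b = \left(-1\right) \left(-2\right) \left(-20\right) = 2 \left(-20\right) = -40$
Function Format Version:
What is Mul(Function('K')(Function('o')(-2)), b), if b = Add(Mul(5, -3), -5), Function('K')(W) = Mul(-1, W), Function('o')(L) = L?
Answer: -40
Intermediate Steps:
b = -20 (b = Add(-15, -5) = -20)
Mul(Function('K')(Function('o')(-2)), b) = Mul(Mul(-1, -2), -20) = Mul(2, -20) = -40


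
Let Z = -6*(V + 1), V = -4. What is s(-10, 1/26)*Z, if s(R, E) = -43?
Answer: -774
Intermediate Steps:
Z = 18 (Z = -6*(-4 + 1) = -6*(-3) = 18)
s(-10, 1/26)*Z = -43*18 = -774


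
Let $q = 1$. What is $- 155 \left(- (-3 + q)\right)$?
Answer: $-310$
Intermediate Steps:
$- 155 \left(- (-3 + q)\right) = - 155 \left(- (-3 + 1)\right) = - 155 \left(\left(-1\right) \left(-2\right)\right) = \left(-155\right) 2 = -310$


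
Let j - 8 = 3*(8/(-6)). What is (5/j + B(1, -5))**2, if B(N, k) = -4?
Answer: 121/16 ≈ 7.5625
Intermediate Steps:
j = 4 (j = 8 + 3*(8/(-6)) = 8 + 3*(8*(-1/6)) = 8 + 3*(-4/3) = 8 - 4 = 4)
(5/j + B(1, -5))**2 = (5/4 - 4)**2 = (-11/4)**2 = 121/16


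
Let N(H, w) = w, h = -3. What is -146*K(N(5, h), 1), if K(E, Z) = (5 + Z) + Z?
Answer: -1022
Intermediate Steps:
K(E, Z) = 5 + 2*Z
-146*K(N(5, h), 1) = -146*(5 + 2*1) = -146*(5 + 2) = -146*7 = -1022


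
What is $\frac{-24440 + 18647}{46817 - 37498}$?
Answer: $- \frac{5793}{9319} \approx -0.62163$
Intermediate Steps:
$\frac{-24440 + 18647}{46817 - 37498} = - \frac{5793}{9319}$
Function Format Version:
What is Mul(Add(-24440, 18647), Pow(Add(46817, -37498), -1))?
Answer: Rational(-5793, 9319) ≈ -0.62163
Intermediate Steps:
Mul(Add(-24440, 18647), Pow(Add(46817, -37498), -1)) = Mul(-5793, Pow(9319, -1)) = Mul(-5793, Rational(1, 9319)) = Rational(-5793, 9319)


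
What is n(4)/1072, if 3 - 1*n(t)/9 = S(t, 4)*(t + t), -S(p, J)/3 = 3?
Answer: 675/1072 ≈ 0.62966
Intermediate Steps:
S(p, J) = -9 (S(p, J) = -3*3 = -9)
n(t) = 27 + 162*t (n(t) = 27 - (-81)*(t + t) = 27 - (-81)*2*t = 27 - (-162)*t = 27 + 162*t)
n(4)/1072 = (27 + 162*4)/1072 = (27 + 648)*(1/1072) = 675*(1/1072) = 675/1072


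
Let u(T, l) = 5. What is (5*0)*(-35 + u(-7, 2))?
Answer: 0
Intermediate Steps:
(5*0)*(-35 + u(-7, 2)) = (5*0)*(-35 + 5) = 0*(-30) = 0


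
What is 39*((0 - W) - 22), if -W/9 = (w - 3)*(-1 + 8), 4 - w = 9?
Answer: -20514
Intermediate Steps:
w = -5 (w = 4 - 1*9 = 4 - 9 = -5)
W = 504 (W = -9*(-5 - 3)*(-1 + 8) = -(-72)*7 = -9*(-56) = 504)
39*((0 - W) - 22) = 39*((0 - 1*504) - 22) = 39*((0 - 504) - 22) = 39*(-504 - 22) = 39*(-526) = -20514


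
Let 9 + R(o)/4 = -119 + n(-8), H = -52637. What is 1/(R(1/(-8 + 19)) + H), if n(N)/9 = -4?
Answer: -1/53293 ≈ -1.8764e-5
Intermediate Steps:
n(N) = -36 (n(N) = 9*(-4) = -36)
R(o) = -656 (R(o) = -36 + 4*(-119 - 36) = -36 + 4*(-155) = -36 - 620 = -656)
1/(R(1/(-8 + 19)) + H) = 1/(-656 - 52637) = 1/(-53293) = -1/53293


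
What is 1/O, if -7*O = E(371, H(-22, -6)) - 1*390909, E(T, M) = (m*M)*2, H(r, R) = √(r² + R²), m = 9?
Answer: 912121/50936559267 + 28*√130/16978853089 ≈ 1.7926e-5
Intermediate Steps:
H(r, R) = √(R² + r²)
E(T, M) = 18*M (E(T, M) = (9*M)*2 = 18*M)
O = 390909/7 - 36*√130/7 (O = -(18*√((-6)² + (-22)²) - 1*390909)/7 = -(18*√(36 + 484) - 390909)/7 = -(18*√520 - 390909)/7 = -(18*(2*√130) - 390909)/7 = -(36*√130 - 390909)/7 = -(-390909 + 36*√130)/7 = 390909/7 - 36*√130/7 ≈ 55786.)
1/O = 1/(390909/7 - 36*√130/7)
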